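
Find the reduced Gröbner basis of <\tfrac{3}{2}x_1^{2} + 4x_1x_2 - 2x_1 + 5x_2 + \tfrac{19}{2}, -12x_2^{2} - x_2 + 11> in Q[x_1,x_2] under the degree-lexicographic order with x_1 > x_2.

G = {x_1^{2} + \tfrac{8}{3}x_1x_2 - \tfrac{4}{3}x_1 + \tfrac{10}{3}x_2 + \tfrac{19}{3}, x_2^{2} + \tfrac{1}{12}x_2 - \tfrac{11}{12}}

f_1 = \tfrac{3}{2}x_1^{2} + 4x_1x_2 - 2x_1 + 5x_2 + \tfrac{19}{2}, LT = x_1^{2}.
f_2 = -12x_2^{2} - x_2 + 11, LT = x_2^{2}.

The S-polynomials (S(f_1,f_2)) all reduce to 0 modulo the current basis, so we have a Gröbner basis.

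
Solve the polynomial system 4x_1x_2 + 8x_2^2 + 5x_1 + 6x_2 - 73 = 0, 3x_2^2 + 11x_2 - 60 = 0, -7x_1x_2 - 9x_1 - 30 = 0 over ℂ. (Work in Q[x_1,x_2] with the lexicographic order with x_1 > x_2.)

{(-1, 3)}

Compute a lex Gröbner basis by Buchberger's algorithm.
f_1 = 4x_1x_2 + 5x_1 + 8x_2^2 + 6x_2 - 73, LT = x_1x_2.
f_2 = 3x_2^2 + 11x_2 - 60, LT = x_2^2.
f_3 = -7x_1x_2 - 9x_1 - 30, LT = x_1x_2.

S(f_1,f_2): lcm = x_1x_2^2. S = -29/12x_1x_2 + 20x_1 + 2x_2^3 + 3/2x_2^2 - 73/4x_2.
  reduce S modulo (f_1, f_2, f_3):
  remainder 1105/48x_1 + 697/24x_2 - 3077/48 ≠ 0; add h_4 = 1105/48x_1 + 697/24x_2 - 3077/48 to the basis.

S(f_1,f_3): lcm = x_1x_2. S = -1/28x_1 + 2x_2^2 + 3/2x_2 - 631/28.
  reduce S modulo (f_1, f_2, f_3, h_4):
  remainder -7901/1365x_2 + 7901/455 ≠ 0; add h_5 = -7901/1365x_2 + 7901/455 to the basis.

The other S-polynomials (S(f_2,f_3), S(f_1,h_4), S(f_2,h_4), S(f_3,h_4), S(f_1,h_5), S(f_2,h_5), S(f_3,h_5), S(h_4,h_5)) all reduce to 0 modulo the current basis, so we have a Gröbner basis.
Inter-reduce: drop elements whose leading term is divisible by another's, tail-reduce, and make monic.
Reduced Gröbner basis: {x_1 + 1, x_2 - 3}.

A lex Gröbner basis eliminates variables successively. Here x_2 - 3 depends only on x_2, with roots {3}; lifting each root through the earlier basis elements recovers the full solutions.
  x_2 = 3: the earlier basis element becomes x_1 + 1 = 0, giving x_1 = -1 — point (-1, 3).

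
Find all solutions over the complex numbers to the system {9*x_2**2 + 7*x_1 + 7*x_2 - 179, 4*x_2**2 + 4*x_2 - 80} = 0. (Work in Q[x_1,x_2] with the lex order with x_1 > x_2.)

{(-11/7, -5), (1, 4)}

Compute a lex Gröbner basis by Buchberger's algorithm.
f_1 = 7*x_1 + 9*x_2**2 + 7*x_2 - 179, LT = x_1.
f_2 = 4*x_2**2 + 4*x_2 - 80, LT = x_2**2.

The S-polynomials (S(f_1,f_2)) all reduce to 0 modulo the current basis, so we have a Gröbner basis.
Inter-reduce: drop elements whose leading term is divisible by another's, tail-reduce, and make monic.
Reduced Gröbner basis: {x_1 - 2/7*x_2 + 1/7, x_2**2 + x_2 - 20}.

Elimination: the polynomial x_2**2 + x_2 - 20 lies in the elimination ideal for x_2, so x_2 ∈ {-5, 4}. For each such x_2, the remaining basis elements (now univariate) give the rest of the solution.
  x_2 = -5: the earlier basis element becomes x_1 + 11/7 = 0, giving x_1 = -11/7 — point (-11/7, -5).
  x_2 = 4: the earlier basis element becomes x_1 - 1 = 0, giving x_1 = 1 — point (1, 4).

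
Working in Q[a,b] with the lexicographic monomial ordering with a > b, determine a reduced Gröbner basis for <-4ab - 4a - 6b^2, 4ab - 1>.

G = {a + 3/2b^2 + 1/4, b^3 + 1/6b + 1/6}

f_1 = -4ab - 4a - 6b^2, LT = ab.
f_2 = 4ab - 1, LT = ab.

S(f_1,f_2): lcm = ab. S = a + 3/2b^2 + 1/4.
  reduce S modulo (f_1, f_2):
  remainder a + 3/2b^2 + 1/4 ≠ 0; add g_3 = a + 3/2b^2 + 1/4 to the basis.

S(f_1,g_3): lcm = ab. S = a - 3/2b^3 + 3/2b^2 - 1/4b.
  reduce S modulo (f_1, f_2, g_3):
  remainder -3/2b^3 - 1/4b - 1/4 ≠ 0; add g_4 = -3/2b^3 - 1/4b - 1/4 to the basis.

The other S-polynomials (S(f_2,g_3), S(f_1,g_4), S(f_2,g_4), S(g_3,g_4)) all reduce to 0 modulo the current basis, so we have a Gröbner basis.
Inter-reduce: drop elements whose leading term is divisible by another's, tail-reduce, and make monic.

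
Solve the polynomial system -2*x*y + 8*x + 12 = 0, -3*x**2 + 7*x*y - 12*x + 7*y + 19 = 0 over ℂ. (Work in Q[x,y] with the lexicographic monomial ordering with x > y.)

Compute a lex Gröbner basis by Buchberger's algorithm.
f_1 = -2*x*y + 8*x + 12, LT = x*y.
f_2 = -3*x**2 + 7*x*y - 12*x + 7*y + 19, LT = x**2.

S(f_1,f_2): lcm = x**2*y. S = -4*x**2 + 7/3*x*y**2 - 4*x*y - 6*x + 7/3*y**2 + 19/3*y.
  leading term x**2: subtract (4/3)·f_2 from -4*x**2 + 7/3*x*y**2 - 4*x*y - 6*x + 7/3*y**2 + 19/3*y → 7/3*x*y**2 - 40/3*x*y + 10*x + 7/3*y**2 - 3*y - 76/3
  leading term x*y**2: subtract (-7/6*y)·f_1 from 7/3*x*y**2 - 40/3*x*y + 10*x + 7/3*y**2 - 3*y - 76/3 → -4*x*y + 10*x + 7/3*y**2 + 11*y - 76/3
  leading term x*y: subtract (2)·f_1 from -4*x*y + 10*x + 7/3*y**2 + 11*y - 76/3 → -6*x + 7/3*y**2 + 11*y - 148/3
  leading term x: no divisor's leading term divides it; move -6*x to the remainder.
  leading term y**2: no divisor's leading term divides it; move 7/3*y**2 to the remainder.
  leading term y: no divisor's leading term divides it; move 11*y to the remainder.
  leading term 1: no divisor's leading term divides it; move -148/3 to the remainder.
  remainder -6*x + 7/3*y**2 + 11*y - 148/3 ≠ 0; add h_3 = -6*x + 7/3*y**2 + 11*y - 148/3 to the basis.

S(f_1,h_3): lcm = x*y. S = -4*x + 7/18*y**3 + 11/6*y**2 - 74/9*y - 6.
  leading term x: subtract (2/3)·h_3 from -4*x + 7/18*y**3 + 11/6*y**2 - 74/9*y - 6 → 7/18*y**3 + 5/18*y**2 - 140/9*y + 242/9
  leading term y**3: no divisor's leading term divides it; move 7/18*y**3 to the remainder.
  leading term y**2: no divisor's leading term divides it; move 5/18*y**2 to the remainder.
  leading term y: no divisor's leading term divides it; move -140/9*y to the remainder.
  leading term 1: no divisor's leading term divides it; move 242/9 to the remainder.
  remainder 7/18*y**3 + 5/18*y**2 - 140/9*y + 242/9 ≠ 0; add h_4 = 7/18*y**3 + 5/18*y**2 - 140/9*y + 242/9 to the basis.

The other S-polynomials (S(f_2,h_3), S(f_1,h_4), S(f_2,h_4), S(h_3,h_4)) all reduce to 0 modulo the current basis, so we have a Gröbner basis.
Inter-reduce: drop elements whose leading term is divisible by another's, tail-reduce, and make monic.
Reduced Gröbner basis: {x - 7/18*y**2 - 11/6*y + 74/9, y**3 + 5/7*y**2 - 40*y + 484/7}.

From the last basis element, y**3 + 5/7*y**2 - 40*y + 484/7 = 0, so y takes values in {2, -19/14 + 3*sqrt(793)/14, -3*sqrt(793)/14 - 19/14}. Each choice, substituted upward through the basis, yields the corresponding point(s) of the solution set.
  y = 2: the earlier basis element becomes x + 3 = 0, giving x = -3 — point (-3, 2).
  y = -19/14 + 3*sqrt(793)/14: the earlier basis element becomes x - sqrt(793)/6 - 25/6 = 0, giving x = 25/6 + sqrt(793)/6 — point (25/6 + sqrt(793)/6, -19/14 + 3*sqrt(793)/14).
  y = -3*sqrt(793)/14 - 19/14: the earlier basis element becomes x - 25/6 + sqrt(793)/6 = 0, giving x = 25/6 - sqrt(793)/6 — point (25/6 - sqrt(793)/6, -3*sqrt(793)/14 - 19/14).
Each listed point satisfies every original equation (direct substitution).

{(-3, 2), (25/6 + sqrt(793)/6, -19/14 + 3*sqrt(793)/14), (25/6 - sqrt(793)/6, -3*sqrt(793)/14 - 19/14)}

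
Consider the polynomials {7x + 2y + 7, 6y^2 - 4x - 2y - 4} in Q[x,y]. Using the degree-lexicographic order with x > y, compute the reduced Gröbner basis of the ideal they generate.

G = {y^2 - 1/7y, x + 2/7y + 1}

f_1 = 7x + 2y + 7, LT = x.
f_2 = 6y^2 - 4x - 2y - 4, LT = y^2.

S(f_1,f_2): leading monomials are coprime, so the S-polynomial reduces to 0 (Buchberger's first criterion).
Every S-polynomial of the final basis reduces to 0, so we have a Gröbner basis.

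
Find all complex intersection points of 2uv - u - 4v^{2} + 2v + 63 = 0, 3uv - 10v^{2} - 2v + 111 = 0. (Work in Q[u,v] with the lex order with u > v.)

Compute a lex Gröbner basis by Buchberger's algorithm.
f_1 = 2uv - u - 4v^{2} + 2v + 63, LT = uv.
f_2 = 3uv - 10v^{2} - 2v + 111, LT = uv.

S(f_1,f_2): lcm = uv. S = -\tfrac{1}{2}u + \tfrac{4}{3}v^{2} + \tfrac{5}{3}v - \tfrac{11}{2}.
  leading term u: no divisor's leading term divides it; move -\tfrac{1}{2}u to the remainder.
  leading term v^{2}: no divisor's leading term divides it; move \tfrac{4}{3}v^{2} to the remainder.
  leading term v: no divisor's leading term divides it; move \tfrac{5}{3}v to the remainder.
  leading term 1: no divisor's leading term divides it; move -\tfrac{11}{2} to the remainder.
  remainder -\tfrac{1}{2}u + \tfrac{4}{3}v^{2} + \tfrac{5}{3}v - \tfrac{11}{2} ≠ 0; add h_3 = -\tfrac{1}{2}u + \tfrac{4}{3}v^{2} + \tfrac{5}{3}v - \tfrac{11}{2} to the basis.

S(f_1,h_3): lcm = uv. S = -\tfrac{1}{2}u + \tfrac{8}{3}v^{3} + \tfrac{4}{3}v^{2} - 10v + \tfrac{63}{2}.
  leading term u: subtract (1)·h_3 from -\tfrac{1}{2}u + \tfrac{8}{3}v^{3} + \tfrac{4}{3}v^{2} - 10v + \tfrac{63}{2} → \tfrac{8}{3}v^{3} - \tfrac{35}{3}v + 37
  leading term v^{3}: no divisor's leading term divides it; move \tfrac{8}{3}v^{3} to the remainder.
  leading term v: no divisor's leading term divides it; move -\tfrac{35}{3}v to the remainder.
  leading term 1: no divisor's leading term divides it; move 37 to the remainder.
  remainder \tfrac{8}{3}v^{3} - \tfrac{35}{3}v + 37 ≠ 0; add h_4 = \tfrac{8}{3}v^{3} - \tfrac{35}{3}v + 37 to the basis.

The other S-polynomials (S(f_2,h_3), S(f_1,h_4), S(f_2,h_4), S(h_3,h_4)) all reduce to 0 modulo the current basis, so we have a Gröbner basis.
Inter-reduce: drop elements whose leading term is divisible by another's, tail-reduce, and make monic.
Reduced Gröbner basis: {u - \tfrac{8}{3}v^{2} - \tfrac{10}{3}v + 11, v^{3} - \tfrac{35}{8}v + \tfrac{111}{8}}.

The lex basis is triangular: the last element involves only v. Solving v^{3} - \tfrac{35}{8}v + \tfrac{111}{8} = 0 gives v ∈ {-3, 3/2 - sqrt(38)*I/4, 3/2 + sqrt(38)*I/4}; substituting each value into the earlier elements determines the remaining variables.
  v = -3: the earlier basis element becomes u - 3 = 0, giving u = 3 — point (3, -3).
  v = 3/2 - sqrt(38)*I/4: the earlier basis element becomes u + 19/3 + 17*sqrt(38)*I/6 = 0, giving u = -19/3 - 17*sqrt(38)*I/6 — point (-19/3 - 17*sqrt(38)*I/6, 3/2 - sqrt(38)*I/4).
  v = 3/2 + sqrt(38)*I/4: the earlier basis element becomes u + 19/3 - 17*sqrt(38)*I/6 = 0, giving u = -19/3 + 17*sqrt(38)*I/6 — point (-19/3 + 17*sqrt(38)*I/6, 3/2 + sqrt(38)*I/4).
Each listed point satisfies every original equation (direct substitution).

{(3, -3), (-19/3 - 17*sqrt(38)*I/6, 3/2 - sqrt(38)*I/4), (-19/3 + 17*sqrt(38)*I/6, 3/2 + sqrt(38)*I/4)}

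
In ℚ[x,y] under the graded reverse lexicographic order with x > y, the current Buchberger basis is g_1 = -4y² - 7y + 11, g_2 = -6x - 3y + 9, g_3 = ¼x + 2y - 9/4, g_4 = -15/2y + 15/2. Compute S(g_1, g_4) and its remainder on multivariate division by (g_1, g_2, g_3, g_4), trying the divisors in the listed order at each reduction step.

lcm(LM(g_1), LM(g_4)) = y².
S = (lcm/LT(g_1))·g_1 − (lcm/LT(g_4))·g_4 = 11/4y - 11/4.
Reduce S modulo (g_1, g_2, g_3, g_4) in that order:
  leading term y: subtract (-11/30)·g_4 from 11/4y - 11/4 → 0
The remainder is 0, so this S-polynomial contributes no new basis element.
This is the inner loop of Buchberger's algorithm — each nonzero remainder becomes a new basis element.

S(g_1, g_4) = 11/4y - 11/4; remainder on division = 0.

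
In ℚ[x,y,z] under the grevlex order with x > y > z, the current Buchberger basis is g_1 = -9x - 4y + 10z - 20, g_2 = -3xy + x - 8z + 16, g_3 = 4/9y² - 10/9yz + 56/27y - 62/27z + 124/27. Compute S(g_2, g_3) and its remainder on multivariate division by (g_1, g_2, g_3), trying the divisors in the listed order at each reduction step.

lcm(LM(g_2), LM(g_3)) = xy².
S = (lcm/LT(g_2))·g_2 − (lcm/LT(g_3))·g_3 = 5/2xyz - 5xy + 31/6xz + 8/3yz - 31/3x - 16/3y.
Reduce S modulo (g_1, g_2, g_3) in that order:
  leading term xyz: subtract (-5/18yz)·g_1 from 5/2xyz - 5xy + 31/6xz + 8/3yz - 31/3x - 16/3y → -10/9y²z + 25/9yz² - 5xy + 31/6xz - 26/9yz - 31/3x - 16/3y
  leading term y²z: subtract (-5/2z)·g_3 from -10/9y²z + 25/9yz² - 5xy + 31/6xz - 26/9yz - 31/3x - 16/3y → -5xy + 31/6xz + 62/27yz - 155/27z² - 31/3x - 16/3y + 310/27z
  leading term xy: subtract (5/9y)·g_1 from -5xy + 31/6xz + 62/27yz - 155/27z² - 31/3x - 16/3y + 310/27z → 20/9y² + 31/6xz - 88/27yz - 155/27z² - 31/3x + 52/9y + 310/27z
  leading term y²: subtract (5)·g_3 from 20/9y² + 31/6xz - 88/27yz - 155/27z² - 31/3x + 52/9y + 310/27z → 31/6xz + 62/27yz - 155/27z² - 31/3x - 124/27y + 620/27z - 620/27
  leading term xz: subtract (-31/54z)·g_1 from 31/6xz + 62/27yz - 155/27z² - 31/3x - 124/27y + 620/27z - 620/27 → -31/3x - 124/27y + 310/27z - 620/27
  leading term x: subtract (31/27)·g_1 from -31/3x - 124/27y + 310/27z - 620/27 → 0
The remainder is 0, so this S-polynomial contributes no new basis element.
This is the inner loop of Buchberger's algorithm — each nonzero remainder becomes a new basis element.

S(g_2, g_3) = 5/2xyz - 5xy + 31/6xz + 8/3yz - 31/3x - 16/3y; remainder on division = 0.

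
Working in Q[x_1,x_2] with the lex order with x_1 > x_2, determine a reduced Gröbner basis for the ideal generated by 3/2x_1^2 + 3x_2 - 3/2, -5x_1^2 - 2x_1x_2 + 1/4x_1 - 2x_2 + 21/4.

G = {x_1 + 16/5x_2^2 + 118/5x_2 + 1, x_2^3 + 29/4x_2^2 + 41/64x_2}

f_1 = 3/2x_1^2 + 3x_2 - 3/2, LT = x_1^2.
f_2 = -5x_1^2 - 2x_1x_2 + 1/4x_1 - 2x_2 + 21/4, LT = x_1^2.

S(f_1,f_2): lcm = x_1^2. S = -2/5x_1x_2 + 1/20x_1 + 8/5x_2 + 1/20.
  leading term x_1x_2: no divisor's leading term divides it; move -2/5x_1x_2 to the remainder.
  leading term x_1: no divisor's leading term divides it; move 1/20x_1 to the remainder.
  leading term x_2: no divisor's leading term divides it; move 8/5x_2 to the remainder.
  leading term 1: no divisor's leading term divides it; move 1/20 to the remainder.
  remainder -2/5x_1x_2 + 1/20x_1 + 8/5x_2 + 1/20 ≠ 0; add g_3 = -2/5x_1x_2 + 1/20x_1 + 8/5x_2 + 1/20 to the basis.

S(f_1,g_3): lcm = x_1^2x_2. S = 1/8x_1^2 + 4x_1x_2 + 1/8x_1 + 2x_2^2 - x_2.
  leading term x_1^2: subtract (1/12)·f_1 from 1/8x_1^2 + 4x_1x_2 + 1/8x_1 + 2x_2^2 - x_2 → 4x_1x_2 + 1/8x_1 + 2x_2^2 - 5/4x_2 + 1/8
  leading term x_1x_2: subtract (-10)·g_3 from 4x_1x_2 + 1/8x_1 + 2x_2^2 - 5/4x_2 + 1/8 → 5/8x_1 + 2x_2^2 + 59/4x_2 + 5/8
  leading term x_1: no divisor's leading term divides it; move 5/8x_1 to the remainder.
  leading term x_2^2: no divisor's leading term divides it; move 2x_2^2 to the remainder.
  leading term x_2: no divisor's leading term divides it; move 59/4x_2 to the remainder.
  leading term 1: no divisor's leading term divides it; move 5/8 to the remainder.
  remainder 5/8x_1 + 2x_2^2 + 59/4x_2 + 5/8 ≠ 0; add g_4 = 5/8x_1 + 2x_2^2 + 59/4x_2 + 5/8 to the basis.

S(g_3,g_4): lcm = x_1x_2. S = -1/8x_1 - 16/5x_2^3 - 118/5x_2^2 - 5x_2 - 1/8.
  leading term x_1: subtract (-1/5)·g_4 from -1/8x_1 - 16/5x_2^3 - 118/5x_2^2 - 5x_2 - 1/8 → -16/5x_2^3 - 116/5x_2^2 - 41/20x_2
  leading term x_2^3: no divisor's leading term divides it; move -16/5x_2^3 to the remainder.
  leading term x_2^2: no divisor's leading term divides it; move -116/5x_2^2 to the remainder.
  leading term x_2: no divisor's leading term divides it; move -41/20x_2 to the remainder.
  remainder -16/5x_2^3 - 116/5x_2^2 - 41/20x_2 ≠ 0; add g_5 = -16/5x_2^3 - 116/5x_2^2 - 41/20x_2 to the basis.

The other S-polynomials (S(f_2,g_3), S(f_1,g_4), S(f_2,g_4), S(f_1,g_5), S(f_2,g_5), S(g_3,g_5), S(g_4,g_5)) all reduce to 0 modulo the current basis, so we have a Gröbner basis.
Inter-reduce: drop elements whose leading term is divisible by another's, tail-reduce, and make monic.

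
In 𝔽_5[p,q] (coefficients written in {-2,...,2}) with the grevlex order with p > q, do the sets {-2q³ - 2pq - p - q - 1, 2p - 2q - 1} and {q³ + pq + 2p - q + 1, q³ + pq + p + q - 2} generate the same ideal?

Since reduced Gröbner bases are canonical representatives of ideals under a given ordering, it suffices to compute and compare them.
Buchberger on the first generating set:
f_1 = -2q³ - 2pq - p - q - 1, LT = q³.
f_2 = 2p - 2q - 1, LT = p.

The S-polynomials (S(f_1,f_2)) all reduce to 0 modulo the current basis, so we have a Gröbner basis.
Inter-reduce: drop elements whose leading term is divisible by another's, tail-reduce, and make monic.
Reduced Gröbner basis: {q³ + q² - q + 2, p - q + 2}.

Buchberger on the second generating set:
h_1 = q³ + pq + 2p - q + 1, LT = q³.
h_2 = q³ + pq + p + q - 2, LT = q³.

S(h_1,h_2): lcm = q³. S = p - 2q - 2.
  leading term p: no divisor's leading term divides it; move p to the remainder.
  leading term q: no divisor's leading term divides it; move -2q to the remainder.
  leading term 1: no divisor's leading term divides it; move -2 to the remainder.
  remainder p - 2q - 2 ≠ 0; add k_3 = p - 2q - 2 to the basis.

The other S-polynomials (S(h_1,k_3), S(h_2,k_3)) all reduce to 0 modulo the current basis, so we have a Gröbner basis.
Inter-reduce: drop elements whose leading term is divisible by another's, tail-reduce, and make monic.
Reduced Gröbner basis: {q³ + 2q², p - 2q - 2}.

The bases are distinct; the ideals are different.

No, the ideals differ.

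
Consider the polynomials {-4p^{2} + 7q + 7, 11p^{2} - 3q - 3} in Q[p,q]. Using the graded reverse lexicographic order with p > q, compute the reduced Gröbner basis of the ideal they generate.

f_1 = -4p^{2} + 7q + 7, LT = p^{2}.
f_2 = 11p^{2} - 3q - 3, LT = p^{2}.

S(f_1,f_2): lcm = p^{2}. S = -\tfrac{65}{44}q - \tfrac{65}{44}.
  leading term q: no divisor's leading term divides it; move -\tfrac{65}{44}q to the remainder.
  leading term 1: no divisor's leading term divides it; move -\tfrac{65}{44} to the remainder.
  remainder -\tfrac{65}{44}q - \tfrac{65}{44} ≠ 0; add g_3 = -\tfrac{65}{44}q - \tfrac{65}{44} to the basis.

The other S-polynomials (S(f_1,g_3), S(f_2,g_3)) all reduce to 0 modulo the current basis, so we have a Gröbner basis.
Inter-reduce: drop elements whose leading term is divisible by another's, tail-reduce, and make monic.

G = {p^{2}, q + 1}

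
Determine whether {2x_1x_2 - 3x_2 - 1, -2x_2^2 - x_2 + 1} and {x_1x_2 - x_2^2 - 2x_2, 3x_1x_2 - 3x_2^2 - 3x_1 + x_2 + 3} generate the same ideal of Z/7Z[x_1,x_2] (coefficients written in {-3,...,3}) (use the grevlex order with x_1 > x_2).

For a fixed monomial order, each ideal has a unique reduced Gröbner basis; comparing bases decides equality.
Buchberger on the first generating set:
f_1 = 2x_1x_2 - 3x_2 - 1, LT = x_1x_2.
f_2 = -2x_2^2 - x_2 + 1, LT = x_2^2.

S(f_1,f_2): lcm = x_1x_2^2. S = 3x_1x_2 + 2x_2^2 - 3x_1 + 3x_2.
  leading term x_1x_2: subtract (-2)·f_1 from 3x_1x_2 + 2x_2^2 - 3x_1 + 3x_2 → 2x_2^2 - 3x_1 - 3x_2 - 2
  leading term x_2^2: subtract (-1)·f_2 from 2x_2^2 - 3x_1 - 3x_2 - 2 → -3x_1 + 3x_2 - 1
  leading term x_1: no divisor's leading term divides it; move -3x_1 to the remainder.
  leading term x_2: no divisor's leading term divides it; move 3x_2 to the remainder.
  leading term 1: no divisor's leading term divides it; move -1 to the remainder.
  remainder -3x_1 + 3x_2 - 1 ≠ 0; add g_3 = -3x_1 + 3x_2 - 1 to the basis.

S(f_1,g_3): lcm = x_1x_2. S = x_2^2 - 3x_2 + 3.
  leading term x_2^2: subtract (3)·f_2 from x_2^2 - 3x_2 + 3 → 0
  remainder 0.

S(f_2,g_3): leading monomials are coprime, so the S-polynomial reduces to 0 (Buchberger's first criterion).
Every S-polynomial of the final basis reduces to 0, so we have a Gröbner basis.
Inter-reduce: drop elements whose leading term is divisible by another's, tail-reduce, and make monic.
Reduced Gröbner basis: {x_2^2 - 3x_2 + 3, x_1 - x_2 - 2}.

Buchberger on the second generating set:
h_1 = x_1x_2 - x_2^2 - 2x_2, LT = x_1x_2.
h_2 = 3x_1x_2 - 3x_2^2 - 3x_1 + x_2 + 3, LT = x_1x_2.

S(h_1,h_2): lcm = x_1x_2. S = x_1 - 1.
  leading term x_1: no divisor's leading term divides it; move x_1 to the remainder.
  leading term 1: no divisor's leading term divides it; move -1 to the remainder.
  remainder x_1 - 1 ≠ 0; add k_3 = x_1 - 1 to the basis.

S(h_1,k_3): lcm = x_1x_2. S = -x_2^2 - x_2.
  leading term x_2^2: no divisor's leading term divides it; move -x_2^2 to the remainder.
  leading term x_2: no divisor's leading term divides it; move -x_2 to the remainder.
  remainder -x_2^2 - x_2 ≠ 0; add k_4 = -x_2^2 - x_2 to the basis.

S(h_2,k_3): lcm = x_1x_2. S = -x_2^2 - x_1 - x_2 + 1.
  leading term x_2^2: subtract (1)·k_4 from -x_2^2 - x_1 - x_2 + 1 → -x_1 + 1
  leading term x_1: subtract (-1)·k_3 from -x_1 + 1 → 0
  remainder 0.

S(h_1,k_4): lcm = x_1x_2^2. S = -x_2^3 - x_1x_2 - 2x_2^2.
  leading term x_2^3: subtract (x_2)·k_4 from -x_2^3 - x_1x_2 - 2x_2^2 → -x_1x_2 - x_2^2
  leading term x_1x_2: subtract (-1)·h_1 from -x_1x_2 - x_2^2 → -2x_2^2 - 2x_2
  leading term x_2^2: subtract (2)·k_4 from -2x_2^2 - 2x_2 → 0
  remainder 0.

S(h_2,k_4): lcm = x_1x_2^2. S = -x_2^3 - 2x_1x_2 - 2x_2^2 + x_2.
  leading term x_2^3: subtract (x_2)·k_4 from -x_2^3 - 2x_1x_2 - 2x_2^2 + x_2 → -2x_1x_2 - x_2^2 + x_2
  leading term x_1x_2: subtract (-2)·h_1 from -2x_1x_2 - x_2^2 + x_2 → -3x_2^2 - 3x_2
  leading term x_2^2: subtract (3)·k_4 from -3x_2^2 - 3x_2 → 0
  remainder 0.

S(k_3,k_4): leading monomials are coprime, so the S-polynomial reduces to 0 (Buchberger's first criterion).
Every S-polynomial of the final basis reduces to 0, so we have a Gröbner basis.
Inter-reduce: drop elements whose leading term is divisible by another's, tail-reduce, and make monic.
Reduced Gröbner basis: {x_2^2 + x_2, x_1 - 1}.

The bases are distinct; the ideals are different.
The choice of monomial ordering does not affect the verdict — as long as both bases are computed under the same ordering, their equality decides ideal equality.

No, the ideals differ.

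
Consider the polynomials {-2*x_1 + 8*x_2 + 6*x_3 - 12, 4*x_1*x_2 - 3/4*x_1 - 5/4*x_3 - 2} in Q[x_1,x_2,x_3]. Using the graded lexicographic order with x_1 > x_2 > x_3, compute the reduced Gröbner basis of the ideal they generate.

This is the nonlinear analogue of row-reducing a linear system.

f_1 = -2*x_1 + 8*x_2 + 6*x_3 - 12, LT = x_1.
f_2 = 4*x_1*x_2 - 3/4*x_1 - 5/4*x_3 - 2, LT = x_1*x_2.

S(f_1,f_2): lcm = x_1*x_2. S = -4*x_2**2 - 3*x_2*x_3 + 3/16*x_1 + 6*x_2 + 5/16*x_3 + 1/2.
  reduce S modulo (f_1, f_2):
  remainder -4*x_2**2 - 3*x_2*x_3 + 27/4*x_2 + 7/8*x_3 - 5/8 ≠ 0; add g_3 = -4*x_2**2 - 3*x_2*x_3 + 27/4*x_2 + 7/8*x_3 - 5/8 to the basis.

The other S-polynomials (S(f_1,g_3), S(f_2,g_3)) all reduce to 0 modulo the current basis, so we have a Gröbner basis.
Inter-reduce: drop elements whose leading term is divisible by another's, tail-reduce, and make monic.

G = {x_2**2 + 3/4*x_2*x_3 - 27/16*x_2 - 7/32*x_3 + 5/32, x_1 - 4*x_2 - 3*x_3 + 6}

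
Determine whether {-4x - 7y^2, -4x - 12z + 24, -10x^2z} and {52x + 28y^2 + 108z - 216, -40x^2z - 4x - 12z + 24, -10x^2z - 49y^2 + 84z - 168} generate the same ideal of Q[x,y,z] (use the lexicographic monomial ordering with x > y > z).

Since reduced Gröbner bases are canonical representatives of ideals under a given ordering, it suffices to compute and compare them.
Buchberger on the first generating set:
f_1 = -4x - 7y^2, LT = x.
f_2 = -4x - 12z + 24, LT = x.
f_3 = -10x^2z, LT = x^2z.

S(f_1,f_2): lcm = x. S = 7/4y^2 - 3z + 6.
  leading term y^2: no divisor's leading term divides it; move 7/4y^2 to the remainder.
  leading term z: no divisor's leading term divides it; move -3z to the remainder.
  leading term 1: no divisor's leading term divides it; move 6 to the remainder.
  remainder 7/4y^2 - 3z + 6 ≠ 0; add g_4 = 7/4y^2 - 3z + 6 to the basis.

S(f_1,f_3): lcm = x^2z. S = 7/4xy^2z.
  leading term xy^2z: subtract (-7/16y^2z)·f_1 from 7/4xy^2z → -49/16y^4z
  leading term y^4z: subtract (-7/4y^2z)·g_4 from -49/16y^4z → -21/4y^2z^2 + 21/2y^2z
  leading term y^2z^2: subtract (-3z^2)·g_4 from -21/4y^2z^2 + 21/2y^2z → 21/2y^2z - 9z^3 + 18z^2
  leading term y^2z: subtract (6z)·g_4 from 21/2y^2z - 9z^3 + 18z^2 → -9z^3 + 36z^2 - 36z
  leading term z^3: no divisor's leading term divides it; move -9z^3 to the remainder.
  leading term z^2: no divisor's leading term divides it; move 36z^2 to the remainder.
  leading term z: no divisor's leading term divides it; move -36z to the remainder.
  remainder -9z^3 + 36z^2 - 36z ≠ 0; add g_5 = -9z^3 + 36z^2 - 36z to the basis.

The other S-polynomials (S(f_2,f_3), S(f_1,g_4), S(f_2,g_4), S(f_3,g_4), S(f_1,g_5), S(f_2,g_5), S(f_3,g_5), S(g_4,g_5)) all reduce to 0 modulo the current basis, so we have a Gröbner basis.
Inter-reduce: drop elements whose leading term is divisible by another's, tail-reduce, and make monic.
Reduced Gröbner basis: {x + 3z - 6, y^2 - 12/7z + 24/7, z^3 - 4z^2 + 4z}.

Buchberger on the second generating set:
h_1 = 52x + 28y^2 + 108z - 216, LT = x.
h_2 = -40x^2z - 4x - 12z + 24, LT = x^2z.
h_3 = -10x^2z - 49y^2 + 84z - 168, LT = x^2z.

S(h_1,h_2): lcm = x^2z. S = 7/13xy^2z + 27/13xz^2 - 54/13xz - 1/10x - 3/10z + 3/5.
  leading term xy^2z: subtract (7/676y^2z)·h_1 from 7/13xy^2z + 27/13xz^2 - 54/13xz - 1/10x - 3/10z + 3/5 → 27/13xz^2 - 54/13xz - 1/10x - 49/169y^4z - 189/169y^2z^2 + 378/169y^2z - 3/10z + 3/5
  leading term xz^2: subtract (27/676z^2)·h_1 from 27/13xz^2 - 54/13xz - 1/10x - 49/169y^4z - 189/169y^2z^2 + 378/169y^2z - 3/10z + 3/5 → -54/13xz - 1/10x - 49/169y^4z - 378/169y^2z^2 + 378/169y^2z - 729/169z^3 + 1458/169z^2 - 3/10z + 3/5
  leading term xz: subtract (-27/338z)·h_1 from -54/13xz - 1/10x - 49/169y^4z - 378/169y^2z^2 + 378/169y^2z - 729/169z^3 + 1458/169z^2 - 3/10z + 3/5 → -1/10x - 49/169y^4z - 378/169y^2z^2 + 756/169y^2z - 729/169z^3 + 2916/169z^2 - 29667/1690z + 3/5
  leading term x: subtract (-1/520)·h_1 from -1/10x - 49/169y^4z - 378/169y^2z^2 + 756/169y^2z - 729/169z^3 + 2916/169z^2 - 29667/1690z + 3/5 → -49/169y^4z - 378/169y^2z^2 + 756/169y^2z + 7/130y^2 - 729/169z^3 + 2916/169z^2 - 14658/845z + 12/65
  leading term y^4z: no divisor's leading term divides it; move -49/169y^4z to the remainder.
  leading term y^2z^2: no divisor's leading term divides it; move -378/169y^2z^2 to the remainder.
  leading term y^2z: no divisor's leading term divides it; move 756/169y^2z to the remainder.
  leading term y^2: no divisor's leading term divides it; move 7/130y^2 to the remainder.
  leading term z^3: no divisor's leading term divides it; move -729/169z^3 to the remainder.
  leading term z^2: no divisor's leading term divides it; move 2916/169z^2 to the remainder.
  leading term z: no divisor's leading term divides it; move -14658/845z to the remainder.
  leading term 1: no divisor's leading term divides it; move 12/65 to the remainder.
  remainder -49/169y^4z - 378/169y^2z^2 + 756/169y^2z + 7/130y^2 - 729/169z^3 + 2916/169z^2 - 14658/845z + 12/65 ≠ 0; add k_4 = -49/169y^4z - 378/169y^2z^2 + 756/169y^2z + 7/130y^2 - 729/169z^3 + 2916/169z^2 - 14658/845z + 12/65 to the basis.

S(h_1,h_3): lcm = x^2z. S = 7/13xy^2z + 27/13xz^2 - 54/13xz - 49/10y^2 + 42/5z - 84/5.
  leading term xy^2z: subtract (7/676y^2z)·h_1 from 7/13xy^2z + 27/13xz^2 - 54/13xz - 49/10y^2 + 42/5z - 84/5 → 27/13xz^2 - 54/13xz - 49/169y^4z - 189/169y^2z^2 + 378/169y^2z - 49/10y^2 + 42/5z - 84/5
  leading term xz^2: subtract (27/676z^2)·h_1 from 27/13xz^2 - 54/13xz - 49/169y^4z - 189/169y^2z^2 + 378/169y^2z - 49/10y^2 + 42/5z - 84/5 → -54/13xz - 49/169y^4z - 378/169y^2z^2 + 378/169y^2z - 49/10y^2 - 729/169z^3 + 1458/169z^2 + 42/5z - 84/5
  leading term xz: subtract (-27/338z)·h_1 from -54/13xz - 49/169y^4z - 378/169y^2z^2 + 378/169y^2z - 49/10y^2 - 729/169z^3 + 1458/169z^2 + 42/5z - 84/5 → -49/169y^4z - 378/169y^2z^2 + 756/169y^2z - 49/10y^2 - 729/169z^3 + 2916/169z^2 - 7482/845z - 84/5
  leading term y^4z: subtract (1)·k_4 from -49/169y^4z - 378/169y^2z^2 + 756/169y^2z - 49/10y^2 - 729/169z^3 + 2916/169z^2 - 7482/845z - 84/5 → -322/65y^2 + 552/65z - 1104/65
  leading term y^2: no divisor's leading term divides it; move -322/65y^2 to the remainder.
  leading term z: no divisor's leading term divides it; move 552/65z to the remainder.
  leading term 1: no divisor's leading term divides it; move -1104/65 to the remainder.
  remainder -322/65y^2 + 552/65z - 1104/65 ≠ 0; add k_5 = -322/65y^2 + 552/65z - 1104/65 to the basis.

S(k_4,k_5): lcm = y^4z. S = 66/7y^2z^2 - 132/7y^2z - 13/70y^2 + 729/49z^3 - 2916/49z^2 + 2094/35z - 156/245.
  leading term y^2z^2: subtract (-2145/1127z^2)·k_5 from 66/7y^2z^2 - 132/7y^2z - 13/70y^2 + 729/49z^3 - 2916/49z^2 + 2094/35z - 156/245 → -132/7y^2z - 13/70y^2 + 1521/49z^3 - 4500/49z^2 + 2094/35z - 156/245
  leading term y^2z: subtract (4290/1127z)·k_5 from -132/7y^2z - 13/70y^2 + 1521/49z^3 - 4500/49z^2 + 2094/35z - 156/245 → -13/70y^2 + 1521/49z^3 - 6084/49z^2 + 30498/245z - 156/245
  leading term y^2: subtract (169/4508)·k_5 from -13/70y^2 + 1521/49z^3 - 6084/49z^2 + 30498/245z - 156/245 → 1521/49z^3 - 6084/49z^2 + 6084/49z
  leading term z^3: no divisor's leading term divides it; move 1521/49z^3 to the remainder.
  leading term z^2: no divisor's leading term divides it; move -6084/49z^2 to the remainder.
  leading term z: no divisor's leading term divides it; move 6084/49z to the remainder.
  remainder 1521/49z^3 - 6084/49z^2 + 6084/49z ≠ 0; add k_6 = 1521/49z^3 - 6084/49z^2 + 6084/49z to the basis.

The other S-polynomials (S(h_2,h_3), S(h_1,k_4), S(h_2,k_4), S(h_3,k_4), S(h_1,k_5), S(h_2,k_5), S(h_3,k_5), S(h_1,k_6), S(h_2,k_6), S(h_3,k_6), S(k_4,k_6), S(k_5,k_6)) all reduce to 0 modulo the current basis, so we have a Gröbner basis.
Inter-reduce: drop elements whose leading term is divisible by another's, tail-reduce, and make monic.
Reduced Gröbner basis: {x + 3z - 6, y^2 - 12/7z + 24/7, z^3 - 4z^2 + 4z}.

Same reduced basis, so the two generating sets span the same ideal.
The choice of monomial ordering does not affect the verdict — as long as both bases are computed under the same ordering, their equality decides ideal equality.

Yes, the ideals are equal.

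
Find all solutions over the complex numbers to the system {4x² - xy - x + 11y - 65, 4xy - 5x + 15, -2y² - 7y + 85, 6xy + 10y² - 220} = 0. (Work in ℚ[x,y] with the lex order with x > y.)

Compute a lex Gröbner basis by Buchberger's algorithm.
f_1 = 4x² - xy - x + 11y - 65, LT = x².
f_2 = 4xy - 5x + 15, LT = xy.
f_3 = -2y² - 7y + 85, LT = y².
f_4 = 6xy + 10y² - 220, LT = xy.

S(f_1,f_2): lcm = x²y. S = 5/4x² - ¼xy² - ¼xy - 15/4x + 11/4y² - 65/4y.
  reduce S modulo (f_1, f_2, f_3, f_4):
  remainder -15/4x - 227/8y + 1105/8 ≠ 0; add h_5 = -15/4x - 227/8y + 1105/8 to the basis.

S(f_1,f_4): lcm = x²y. S = -23/12xy² - ¼xy + 110/3x + 11/4y² - 65/4y.
  reduce S modulo (f_1, f_2, f_3, f_4, h_5):
  remainder -104105/384y + 520525/384 ≠ 0; add h_6 = -104105/384y + 520525/384 to the basis.

The other S-polynomials (S(f_1,f_3), S(f_2,f_3), S(f_2,f_4), S(f_3,f_4), S(f_1,h_5), S(f_2,h_5), S(f_3,h_5), S(f_4,h_5), S(f_1,h_6), S(f_2,h_6), S(f_3,h_6), S(f_4,h_6), S(h_5,h_6)) all reduce to 0 modulo the current basis, so we have a Gröbner basis.
Inter-reduce: drop elements whose leading term is divisible by another's, tail-reduce, and make monic.
Reduced Gröbner basis: {x + 1, y - 5}.

The lex basis is triangular: the last element involves only y. Solving y - 5 = 0 gives y ∈ {5}; substituting each value into the earlier elements determines the remaining variables.
  y = 5: the earlier basis element becomes x + 1 = 0, giving x = -1 — point (-1, 5).
Zero-dimensionality of the ideal guarantees finitely many solutions over ℂ.

{(-1, 5)}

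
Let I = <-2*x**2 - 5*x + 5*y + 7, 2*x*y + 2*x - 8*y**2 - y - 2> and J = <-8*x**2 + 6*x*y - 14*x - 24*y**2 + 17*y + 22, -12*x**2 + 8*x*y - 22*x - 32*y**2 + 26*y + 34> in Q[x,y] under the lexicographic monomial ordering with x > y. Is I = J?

Since reduced Gröbner bases are canonical representatives of ideals under a given ordering, it suffices to compute and compare them.
Buchberger on the first generating set:
f_1 = -2*x**2 - 5*x + 5*y + 7, LT = x**2.
f_2 = 2*x*y + 2*x - 8*y**2 - y - 2, LT = x*y.

S(f_1,f_2): lcm = x**2*y. S = -x**2 + 4*x*y**2 + 3*x*y + x - 5/2*y**2 - 7/2*y.
  leading term x**2: subtract (1/2)·f_1 from -x**2 + 4*x*y**2 + 3*x*y + x - 5/2*y**2 - 7/2*y → 4*x*y**2 + 3*x*y + 7/2*x - 5/2*y**2 - 6*y - 7/2
  leading term x*y**2: subtract (2*y)·f_2 from 4*x*y**2 + 3*x*y + 7/2*x - 5/2*y**2 - 6*y - 7/2 → -x*y + 7/2*x + 16*y**3 - 1/2*y**2 - 2*y - 7/2
  leading term x*y: subtract (-1/2)·f_2 from -x*y + 7/2*x + 16*y**3 - 1/2*y**2 - 2*y - 7/2 → 9/2*x + 16*y**3 - 9/2*y**2 - 5/2*y - 9/2
  leading term x: no divisor's leading term divides it; move 9/2*x to the remainder.
  leading term y**3: no divisor's leading term divides it; move 16*y**3 to the remainder.
  leading term y**2: no divisor's leading term divides it; move -9/2*y**2 to the remainder.
  leading term y: no divisor's leading term divides it; move -5/2*y to the remainder.
  leading term 1: no divisor's leading term divides it; move -9/2 to the remainder.
  remainder 9/2*x + 16*y**3 - 9/2*y**2 - 5/2*y - 9/2 ≠ 0; add g_3 = 9/2*x + 16*y**3 - 9/2*y**2 - 5/2*y - 9/2 to the basis.

S(f_1,g_3): lcm = x**2. S = -32/9*x*y**3 + x*y**2 + 5/9*x*y + 7/2*x - 5/2*y - 7/2.
  leading term x*y**3: subtract (-16/9*y**2)·f_2 from -32/9*x*y**3 + x*y**2 + 5/9*x*y + 7/2*x - 5/2*y - 7/2 → 41/9*x*y**2 + 5/9*x*y + 7/2*x - 128/9*y**4 - 16/9*y**3 - 32/9*y**2 - 5/2*y - 7/2
  leading term x*y**2: subtract (41/18*y)·f_2 from 41/9*x*y**2 + 5/9*x*y + 7/2*x - 128/9*y**4 - 16/9*y**3 - 32/9*y**2 - 5/2*y - 7/2 → -4*x*y + 7/2*x - 128/9*y**4 + 148/9*y**3 - 23/18*y**2 + 37/18*y - 7/2
  leading term x*y: subtract (-2)·f_2 from -4*x*y + 7/2*x - 128/9*y**4 + 148/9*y**3 - 23/18*y**2 + 37/18*y - 7/2 → 15/2*x - 128/9*y**4 + 148/9*y**3 - 311/18*y**2 + 1/18*y - 15/2
  leading term x: subtract (5/3)·g_3 from 15/2*x - 128/9*y**4 + 148/9*y**3 - 311/18*y**2 + 1/18*y - 15/2 → -128/9*y**4 - 92/9*y**3 - 88/9*y**2 + 38/9*y
  leading term y**4: no divisor's leading term divides it; move -128/9*y**4 to the remainder.
  leading term y**3: no divisor's leading term divides it; move -92/9*y**3 to the remainder.
  leading term y**2: no divisor's leading term divides it; move -88/9*y**2 to the remainder.
  leading term y: no divisor's leading term divides it; move 38/9*y to the remainder.
  remainder -128/9*y**4 - 92/9*y**3 - 88/9*y**2 + 38/9*y ≠ 0; add g_4 = -128/9*y**4 - 92/9*y**3 - 88/9*y**2 + 38/9*y to the basis.

The other S-polynomials (S(f_2,g_3), S(f_1,g_4), S(f_2,g_4), S(g_3,g_4)) all reduce to 0 modulo the current basis, so we have a Gröbner basis.
Inter-reduce: drop elements whose leading term is divisible by another's, tail-reduce, and make monic.
Reduced Gröbner basis: {x + 32/9*y**3 - y**2 - 5/9*y - 1, y**4 + 23/32*y**3 + 11/16*y**2 - 19/64*y}.

Buchberger on the second generating set:
h_1 = -8*x**2 + 6*x*y - 14*x - 24*y**2 + 17*y + 22, LT = x**2.
h_2 = -12*x**2 + 8*x*y - 22*x - 32*y**2 + 26*y + 34, LT = x**2.

S(h_1,h_2): lcm = x**2. S = -1/12*x*y - 1/12*x + 1/3*y**2 + 1/24*y + 1/12.
  leading term x*y: no divisor's leading term divides it; move -1/12*x*y to the remainder.
  leading term x: no divisor's leading term divides it; move -1/12*x to the remainder.
  leading term y**2: no divisor's leading term divides it; move 1/3*y**2 to the remainder.
  leading term y: no divisor's leading term divides it; move 1/24*y to the remainder.
  leading term 1: no divisor's leading term divides it; move 1/12 to the remainder.
  remainder -1/12*x*y - 1/12*x + 1/3*y**2 + 1/24*y + 1/12 ≠ 0; add k_3 = -1/12*x*y - 1/12*x + 1/3*y**2 + 1/24*y + 1/12 to the basis.

S(h_1,k_3): lcm = x**2*y. S = -x**2 + 13/4*x*y**2 + 9/4*x*y + x + 3*y**3 - 17/8*y**2 - 11/4*y.
  leading term x**2: subtract (1/8)·h_1 from -x**2 + 13/4*x*y**2 + 9/4*x*y + x + 3*y**3 - 17/8*y**2 - 11/4*y → 13/4*x*y**2 + 3/2*x*y + 11/4*x + 3*y**3 + 7/8*y**2 - 39/8*y - 11/4
  leading term x*y**2: subtract (-39*y)·k_3 from 13/4*x*y**2 + 3/2*x*y + 11/4*x + 3*y**3 + 7/8*y**2 - 39/8*y - 11/4 → -7/4*x*y + 11/4*x + 16*y**3 + 5/2*y**2 - 13/8*y - 11/4
  leading term x*y: subtract (21)·k_3 from -7/4*x*y + 11/4*x + 16*y**3 + 5/2*y**2 - 13/8*y - 11/4 → 9/2*x + 16*y**3 - 9/2*y**2 - 5/2*y - 9/2
  leading term x: no divisor's leading term divides it; move 9/2*x to the remainder.
  leading term y**3: no divisor's leading term divides it; move 16*y**3 to the remainder.
  leading term y**2: no divisor's leading term divides it; move -9/2*y**2 to the remainder.
  leading term y: no divisor's leading term divides it; move -5/2*y to the remainder.
  leading term 1: no divisor's leading term divides it; move -9/2 to the remainder.
  remainder 9/2*x + 16*y**3 - 9/2*y**2 - 5/2*y - 9/2 ≠ 0; add k_4 = 9/2*x + 16*y**3 - 9/2*y**2 - 5/2*y - 9/2 to the basis.

S(h_1,k_4): lcm = x**2. S = -32/9*x*y**3 + x*y**2 - 7/36*x*y + 11/4*x + 3*y**2 - 17/8*y - 11/4.
  leading term x*y**3: subtract (128/3*y**2)·k_3 from -32/9*x*y**3 + x*y**2 - 7/36*x*y + 11/4*x + 3*y**2 - 17/8*y - 11/4 → 41/9*x*y**2 - 7/36*x*y + 11/4*x - 128/9*y**4 - 16/9*y**3 - 5/9*y**2 - 17/8*y - 11/4
  leading term x*y**2: subtract (-164/3*y)·k_3 from 41/9*x*y**2 - 7/36*x*y + 11/4*x - 128/9*y**4 - 16/9*y**3 - 5/9*y**2 - 17/8*y - 11/4 → -19/4*x*y + 11/4*x - 128/9*y**4 + 148/9*y**3 + 31/18*y**2 + 175/72*y - 11/4
  leading term x*y: subtract (57)·k_3 from -19/4*x*y + 11/4*x - 128/9*y**4 + 148/9*y**3 + 31/18*y**2 + 175/72*y - 11/4 → 15/2*x - 128/9*y**4 + 148/9*y**3 - 311/18*y**2 + 1/18*y - 15/2
  leading term x: subtract (5/3)·k_4 from 15/2*x - 128/9*y**4 + 148/9*y**3 - 311/18*y**2 + 1/18*y - 15/2 → -128/9*y**4 - 92/9*y**3 - 88/9*y**2 + 38/9*y
  leading term y**4: no divisor's leading term divides it; move -128/9*y**4 to the remainder.
  leading term y**3: no divisor's leading term divides it; move -92/9*y**3 to the remainder.
  leading term y**2: no divisor's leading term divides it; move -88/9*y**2 to the remainder.
  leading term y: no divisor's leading term divides it; move 38/9*y to the remainder.
  remainder -128/9*y**4 - 92/9*y**3 - 88/9*y**2 + 38/9*y ≠ 0; add k_5 = -128/9*y**4 - 92/9*y**3 - 88/9*y**2 + 38/9*y to the basis.

The other S-polynomials (S(h_2,k_3), S(h_2,k_4), S(k_3,k_4), S(h_1,k_5), S(h_2,k_5), S(k_3,k_5), S(k_4,k_5)) all reduce to 0 modulo the current basis, so we have a Gröbner basis.
Inter-reduce: drop elements whose leading term is divisible by another's, tail-reduce, and make monic.
Reduced Gröbner basis: {x + 32/9*y**3 - y**2 - 5/9*y - 1, y**4 + 23/32*y**3 + 11/16*y**2 - 19/64*y}.

These coincide, so the ideals are equal.

Yes, the ideals are equal.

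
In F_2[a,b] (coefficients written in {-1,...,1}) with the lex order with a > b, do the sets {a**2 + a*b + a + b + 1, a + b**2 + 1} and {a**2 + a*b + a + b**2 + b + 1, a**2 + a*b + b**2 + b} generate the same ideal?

No, the ideals differ.

For a fixed monomial order, each ideal has a unique reduced Gröbner basis; comparing bases decides equality.
Buchberger on the first generating set:
f_1 = a**2 + a*b + a + b + 1, LT = a**2.
f_2 = a + b**2 + 1, LT = a.

S(f_1,f_2): lcm = a**2. S = a*b**2 + a*b + b + 1.
  leading term a*b**2: subtract (b**2)·f_2 from a*b**2 + a*b + b + 1 → a*b + b**4 + b**2 + b + 1
  leading term a*b: subtract (b)·f_2 from a*b + b**4 + b**2 + b + 1 → b**4 + b**3 + b**2 + 1
  leading term b**4: no divisor's leading term divides it; move b**4 to the remainder.
  leading term b**3: no divisor's leading term divides it; move b**3 to the remainder.
  leading term b**2: no divisor's leading term divides it; move b**2 to the remainder.
  leading term 1: no divisor's leading term divides it; move 1 to the remainder.
  remainder b**4 + b**3 + b**2 + 1 ≠ 0; add g_3 = b**4 + b**3 + b**2 + 1 to the basis.

The other S-polynomials (S(f_1,g_3), S(f_2,g_3)) all reduce to 0 modulo the current basis, so we have a Gröbner basis.
Inter-reduce: drop elements whose leading term is divisible by another's, tail-reduce, and make monic.
Reduced Gröbner basis: {a + b**2 + 1, b**4 + b**3 + b**2 + 1}.

Buchberger on the second generating set:
h_1 = a**2 + a*b + a + b**2 + b + 1, LT = a**2.
h_2 = a**2 + a*b + b**2 + b, LT = a**2.

S(h_1,h_2): lcm = a**2. S = a + 1.
  leading term a: no divisor's leading term divides it; move a to the remainder.
  leading term 1: no divisor's leading term divides it; move 1 to the remainder.
  remainder a + 1 ≠ 0; add k_3 = a + 1 to the basis.

S(h_1,k_3): lcm = a**2. S = a*b + b**2 + b + 1.
  leading term a*b: subtract (b)·k_3 from a*b + b**2 + b + 1 → b**2 + 1
  leading term b**2: no divisor's leading term divides it; move b**2 to the remainder.
  leading term 1: no divisor's leading term divides it; move 1 to the remainder.
  remainder b**2 + 1 ≠ 0; add k_4 = b**2 + 1 to the basis.

The other S-polynomials (S(h_2,k_3), S(h_1,k_4), S(h_2,k_4), S(k_3,k_4)) all reduce to 0 modulo the current basis, so we have a Gröbner basis.
Inter-reduce: drop elements whose leading term is divisible by another's, tail-reduce, and make monic.
Reduced Gröbner basis: {a + 1, b**2 + 1}.

Since the reduced bases disagree, the two ideals are not the same.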